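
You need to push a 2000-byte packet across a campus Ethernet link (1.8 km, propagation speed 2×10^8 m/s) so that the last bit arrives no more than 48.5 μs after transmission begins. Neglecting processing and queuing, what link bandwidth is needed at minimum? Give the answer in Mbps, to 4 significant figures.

405.1 Mbps

L = 16000 bits.
Propagation delay = 1800 / 200000000 = 9 μs.
Transmission budget = 48.5 − 9 = 39.5 μs.
R ≥ L / t_tx = 16000 bits / 3.95e-05 s = 405.1 Mbps.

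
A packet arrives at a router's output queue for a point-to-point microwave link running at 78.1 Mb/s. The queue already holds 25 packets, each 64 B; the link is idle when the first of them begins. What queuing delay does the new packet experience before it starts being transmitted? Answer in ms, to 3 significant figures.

0.164 ms

Each queued packet: L/R = 512/78100000 = 0.0065557 ms.
25 queued → 0.163892 ms.
Queuing delay = 0.164 ms.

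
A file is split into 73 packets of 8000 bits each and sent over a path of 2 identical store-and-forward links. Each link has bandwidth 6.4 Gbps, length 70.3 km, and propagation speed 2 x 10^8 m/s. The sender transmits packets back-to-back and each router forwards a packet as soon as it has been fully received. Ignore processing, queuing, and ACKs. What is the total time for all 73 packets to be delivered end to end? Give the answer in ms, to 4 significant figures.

0.7955 ms

Per-hop transmission t_tx = L/R = 8000/6400000000 = 0.00125 ms.
Per-hop propagation t_prop = 70300/200000000 = 0.3515 ms.
Pipeline fill: first packet needs 2·t_tx to clear all hops; remaining 72 packets each add one t_tx.
Total = (2+73-1)·t_tx + 2·t_prop = 74·0.00125 + 2·0.3515 = 0.7955 ms.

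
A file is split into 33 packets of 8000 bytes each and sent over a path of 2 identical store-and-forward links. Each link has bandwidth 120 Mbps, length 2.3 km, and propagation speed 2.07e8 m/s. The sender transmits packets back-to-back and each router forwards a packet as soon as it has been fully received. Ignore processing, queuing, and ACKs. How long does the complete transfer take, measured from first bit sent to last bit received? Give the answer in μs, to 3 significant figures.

18200 μs

Per-hop transmission t_tx = L/R = 64000/120000000 = 533.333 μs.
Per-hop propagation t_prop = 2300/2.07e+08 = 11.1111 μs.
Pipeline fill: first packet needs 2·t_tx to clear all hops; remaining 32 packets each add one t_tx.
Total = (2+33-1)·t_tx + 2·t_prop = 34·533.333 + 2·11.1111 = 18200 μs.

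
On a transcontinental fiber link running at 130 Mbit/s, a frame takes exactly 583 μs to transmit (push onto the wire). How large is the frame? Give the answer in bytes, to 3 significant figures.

9470 bytes

L = R × t_tx = 130000000 b/s × 0.000583 s = 75790 bits.
In bytes: 75790 / 8 = 9470 bytes.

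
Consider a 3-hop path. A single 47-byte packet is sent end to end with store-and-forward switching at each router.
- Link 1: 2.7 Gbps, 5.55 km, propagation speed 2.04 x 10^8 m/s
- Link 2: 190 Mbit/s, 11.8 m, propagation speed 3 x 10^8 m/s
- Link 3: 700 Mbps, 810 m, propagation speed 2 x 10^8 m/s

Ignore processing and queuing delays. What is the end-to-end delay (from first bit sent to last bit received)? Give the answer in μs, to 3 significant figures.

L = 47 × 8 = 376 bits.
Transmission delays (L/R per hop): 0.139259, 1.97895, 0.537143 μs; sum = 2.65535 μs.
Propagation delays (d/s per hop): 27.2059, 0.0393333, 4.05 μs; sum = 31.2952 μs.
End-to-end = 34.0 μs.

34.0 μs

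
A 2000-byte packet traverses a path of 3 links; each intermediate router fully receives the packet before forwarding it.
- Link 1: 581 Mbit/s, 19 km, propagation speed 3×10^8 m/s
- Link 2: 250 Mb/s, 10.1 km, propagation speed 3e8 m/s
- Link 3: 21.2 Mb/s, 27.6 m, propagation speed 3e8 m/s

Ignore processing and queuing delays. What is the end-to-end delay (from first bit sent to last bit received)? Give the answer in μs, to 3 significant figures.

943 μs

L = 2000 × 8 = 16000 bits.
Transmission delays (L/R per hop): 27.5387, 64, 754.717 μs; sum = 846.256 μs.
Propagation delays (d/s per hop): 63.3333, 33.6667, 0.092 μs; sum = 97.092 μs.
End-to-end = 943 μs.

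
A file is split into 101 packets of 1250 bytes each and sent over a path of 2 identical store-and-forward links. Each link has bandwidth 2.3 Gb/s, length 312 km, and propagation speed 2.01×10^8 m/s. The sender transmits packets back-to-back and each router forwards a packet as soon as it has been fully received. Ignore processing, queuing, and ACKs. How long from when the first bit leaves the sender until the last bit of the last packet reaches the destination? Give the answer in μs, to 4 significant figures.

Per-hop transmission t_tx = L/R = 10000/2300000000 = 4.34783 μs.
Per-hop propagation t_prop = 312000/2.01e+08 = 1552.24 μs.
Pipeline fill: first packet needs 2·t_tx to clear all hops; remaining 100 packets each add one t_tx.
Total = (2+101-1)·t_tx + 2·t_prop = 102·4.34783 + 2·1552.24 = 3548 μs.

3548 μs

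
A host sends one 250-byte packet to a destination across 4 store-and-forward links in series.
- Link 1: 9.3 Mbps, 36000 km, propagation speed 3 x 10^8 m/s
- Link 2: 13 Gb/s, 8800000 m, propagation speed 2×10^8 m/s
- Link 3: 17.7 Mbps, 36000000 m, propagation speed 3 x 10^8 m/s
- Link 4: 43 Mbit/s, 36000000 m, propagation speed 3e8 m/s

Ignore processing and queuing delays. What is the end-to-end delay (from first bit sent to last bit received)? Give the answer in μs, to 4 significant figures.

L = 250 × 8 = 2000 bits.
Transmission delays (L/R per hop): 215.054, 0.153846, 112.994, 46.5116 μs; sum = 374.714 μs.
Propagation delays (d/s per hop): 120000, 44000, 120000, 120000 μs; sum = 404000 μs.
End-to-end = 404400 μs.

404400 μs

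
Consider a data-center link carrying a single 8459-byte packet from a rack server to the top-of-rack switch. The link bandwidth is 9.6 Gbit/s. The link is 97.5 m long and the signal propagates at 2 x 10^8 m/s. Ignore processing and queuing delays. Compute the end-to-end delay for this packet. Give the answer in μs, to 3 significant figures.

7.54 μs

L = 8459 × 8 = 67672 bits.
Transmission delay = L/R = 67672 / 9600000000 = 7.04917 μs.
Propagation delay = d/s = 97.5 m / 200000000 m/s = 0.4875 μs.
Total = 7.54 μs.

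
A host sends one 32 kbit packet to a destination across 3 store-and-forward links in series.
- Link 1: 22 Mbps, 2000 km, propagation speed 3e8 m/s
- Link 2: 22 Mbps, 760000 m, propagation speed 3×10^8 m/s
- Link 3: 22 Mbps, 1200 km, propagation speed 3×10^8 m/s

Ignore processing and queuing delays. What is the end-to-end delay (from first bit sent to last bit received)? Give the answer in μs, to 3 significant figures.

17600 μs

L = 32000 bits.
Transmission delay per hop = L/R = 32000/22000000 = 1454.55 μs; 3 hops → 4363.64 μs.
Propagation delays (d/s per hop): 6666.67, 2533.33, 4000 μs; sum = 13200 μs.
End-to-end = 17600 μs.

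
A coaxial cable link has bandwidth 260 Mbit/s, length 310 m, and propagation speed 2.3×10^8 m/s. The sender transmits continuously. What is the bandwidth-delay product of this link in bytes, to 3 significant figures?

Propagation delay = 310 / 2.3e+08 = 1.34783e-06 s.
BDP = R × t_prop = 260000000 × 1.34783e-06 = 350.435 bits.
In bytes: 350.435/8 = 43.8 bytes.

43.8 bytes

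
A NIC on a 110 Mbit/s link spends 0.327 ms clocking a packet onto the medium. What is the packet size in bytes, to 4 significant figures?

4496 bytes

L = R × t_tx = 110000000 b/s × 0.000327 s = 35970 bits.
In bytes: 35970 / 8 = 4496 bytes.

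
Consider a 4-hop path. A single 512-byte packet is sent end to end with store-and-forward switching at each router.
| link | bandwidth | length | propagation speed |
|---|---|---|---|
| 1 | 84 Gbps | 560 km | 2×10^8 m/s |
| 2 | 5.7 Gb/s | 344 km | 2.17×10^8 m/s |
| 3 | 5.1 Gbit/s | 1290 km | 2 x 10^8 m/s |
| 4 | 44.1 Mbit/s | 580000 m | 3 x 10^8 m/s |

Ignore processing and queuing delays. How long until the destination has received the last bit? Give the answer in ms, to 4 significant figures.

L = 512 × 8 = 4096 bits.
Transmission delays (L/R per hop): 4.87619e-05, 0.000718596, 0.000803137, 0.0928798 ms; sum = 0.0944503 ms.
Propagation delays (d/s per hop): 2.8, 1.58525, 6.45, 1.93333 ms; sum = 12.7686 ms.
End-to-end = 12.86 ms.

12.86 ms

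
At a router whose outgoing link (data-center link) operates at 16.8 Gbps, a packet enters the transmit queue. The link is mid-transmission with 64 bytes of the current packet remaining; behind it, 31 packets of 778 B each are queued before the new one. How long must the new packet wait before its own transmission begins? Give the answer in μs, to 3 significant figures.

11.5 μs

Each queued packet: L/R = 6224/16800000000 = 0.370476 μs.
31 queued → 11.4848 μs.
Plus remaining 512 bits of current packet: 0.0304762 μs.
Queuing delay = 11.5 μs.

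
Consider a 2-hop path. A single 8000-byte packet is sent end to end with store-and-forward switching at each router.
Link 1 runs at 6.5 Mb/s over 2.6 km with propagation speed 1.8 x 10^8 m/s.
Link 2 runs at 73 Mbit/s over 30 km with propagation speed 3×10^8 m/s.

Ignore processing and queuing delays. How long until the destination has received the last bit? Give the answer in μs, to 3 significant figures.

L = 8000 × 8 = 64000 bits.
Transmission delays (L/R per hop): 9846.15, 876.712 μs; sum = 10722.9 μs.
Propagation delays (d/s per hop): 14.4444, 100 μs; sum = 114.444 μs.
End-to-end = 10800 μs.

10800 μs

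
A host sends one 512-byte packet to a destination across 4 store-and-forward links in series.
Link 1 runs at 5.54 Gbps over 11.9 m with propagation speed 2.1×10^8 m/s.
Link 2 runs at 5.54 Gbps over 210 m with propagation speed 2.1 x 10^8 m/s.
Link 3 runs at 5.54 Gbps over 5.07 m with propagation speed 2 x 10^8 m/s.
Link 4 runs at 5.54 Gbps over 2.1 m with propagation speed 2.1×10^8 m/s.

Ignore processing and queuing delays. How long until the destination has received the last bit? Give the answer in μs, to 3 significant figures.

L = 512 × 8 = 4096 bits.
Transmission delay per hop = L/R = 4096/5540000000 = 0.73935 μs; 4 hops → 2.9574 μs.
Propagation delays (d/s per hop): 0.0566667, 1, 0.02535, 0.01 μs; sum = 1.09202 μs.
End-to-end = 4.05 μs.

4.05 μs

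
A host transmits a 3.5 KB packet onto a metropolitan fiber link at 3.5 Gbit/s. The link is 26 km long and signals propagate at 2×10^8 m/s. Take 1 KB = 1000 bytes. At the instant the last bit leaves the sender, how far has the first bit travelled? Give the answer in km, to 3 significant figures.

t_tx = L/R = 28000/3500000000 = 8e-06 s.
Distance = s × t_tx = 200000000 × 8e-06 = 1.60 km.

1.60 km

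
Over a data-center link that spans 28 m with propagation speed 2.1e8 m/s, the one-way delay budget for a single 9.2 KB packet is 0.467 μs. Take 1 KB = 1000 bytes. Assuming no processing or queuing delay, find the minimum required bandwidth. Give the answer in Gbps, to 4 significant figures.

L = 73600 bits.
Propagation delay = 28 / 210000000 = 0.133333 μs.
Transmission budget = 0.467 − 0.133333 = 0.333667 μs.
R ≥ L / t_tx = 73600 bits / 3.33667e-07 s = 220.6 Gbps.

220.6 Gbps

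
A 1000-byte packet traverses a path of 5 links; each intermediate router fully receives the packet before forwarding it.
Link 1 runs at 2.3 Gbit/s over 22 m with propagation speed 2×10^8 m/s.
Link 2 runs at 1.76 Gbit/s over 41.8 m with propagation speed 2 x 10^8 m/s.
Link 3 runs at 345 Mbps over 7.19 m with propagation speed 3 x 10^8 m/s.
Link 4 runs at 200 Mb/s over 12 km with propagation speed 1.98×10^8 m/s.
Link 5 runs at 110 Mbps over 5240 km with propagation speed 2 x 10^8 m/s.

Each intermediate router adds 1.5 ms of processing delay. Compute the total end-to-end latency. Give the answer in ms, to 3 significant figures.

L = 1000 × 8 = 8000 bits.
Transmission delays (L/R per hop): 0.00347826, 0.00454545, 0.0231884, 0.04, 0.0727273 ms; sum = 0.143939 ms.
Propagation delays (d/s per hop): 0.00011, 0.000209, 2.39667e-05, 0.0606061, 26.2 ms; sum = 26.2609 ms.
Processing at 4 router(s): 4 × 1.5 ms = 6 ms.
End-to-end = 32.4 ms.

32.4 ms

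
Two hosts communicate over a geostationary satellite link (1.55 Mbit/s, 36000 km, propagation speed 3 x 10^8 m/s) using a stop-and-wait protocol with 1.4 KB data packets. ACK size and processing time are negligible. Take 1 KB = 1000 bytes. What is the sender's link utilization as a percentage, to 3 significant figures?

t_tx = L/R = 11200/1550000 = 0.00722581 s.
t_prop = 36000000/300000000 = 0.12 s; RTT = 0.24 s.
Cycle = t_tx + RTT = 0.247226 s.
Utilization = t_tx / cycle = 0.00722581/0.247226 = 2.92 %.

2.92 %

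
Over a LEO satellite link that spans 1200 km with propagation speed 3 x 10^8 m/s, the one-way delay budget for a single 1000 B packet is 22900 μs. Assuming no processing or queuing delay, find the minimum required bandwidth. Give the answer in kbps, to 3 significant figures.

423 kbps

L = 8000 bits.
Propagation delay = 1200000 / 300000000 = 4000 μs.
Transmission budget = 22900 − 4000 = 18900 μs.
R ≥ L / t_tx = 8000 bits / 0.0189 s = 423 kbps.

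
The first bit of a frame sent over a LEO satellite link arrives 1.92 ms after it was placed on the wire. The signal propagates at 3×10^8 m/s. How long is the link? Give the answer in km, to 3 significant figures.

d = s × t_prop = 300000000 × 0.00192 = 576 km.

576 km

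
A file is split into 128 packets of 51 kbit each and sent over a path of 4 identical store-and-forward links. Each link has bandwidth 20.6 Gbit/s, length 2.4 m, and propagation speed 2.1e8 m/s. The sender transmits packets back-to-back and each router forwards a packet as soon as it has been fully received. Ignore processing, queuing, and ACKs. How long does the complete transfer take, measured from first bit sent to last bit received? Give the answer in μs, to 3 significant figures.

324 μs

Per-hop transmission t_tx = L/R = 51000/20600000000 = 2.47573 μs.
Per-hop propagation t_prop = 2.4/210000000 = 0.0114286 μs.
Pipeline fill: first packet needs 4·t_tx to clear all hops; remaining 127 packets each add one t_tx.
Total = (4+128-1)·t_tx + 4·t_prop = 131·2.47573 + 4·0.0114286 = 324 μs.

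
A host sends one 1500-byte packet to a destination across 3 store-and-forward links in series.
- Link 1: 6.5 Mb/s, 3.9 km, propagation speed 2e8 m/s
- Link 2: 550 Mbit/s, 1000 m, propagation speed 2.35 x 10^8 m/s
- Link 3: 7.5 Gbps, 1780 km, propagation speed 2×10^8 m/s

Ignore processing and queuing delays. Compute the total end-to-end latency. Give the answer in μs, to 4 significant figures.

10790 μs

L = 1500 × 8 = 12000 bits.
Transmission delays (L/R per hop): 1846.15, 21.8182, 1.6 μs; sum = 1869.57 μs.
Propagation delays (d/s per hop): 19.5, 4.25532, 8900 μs; sum = 8923.76 μs.
End-to-end = 10790 μs.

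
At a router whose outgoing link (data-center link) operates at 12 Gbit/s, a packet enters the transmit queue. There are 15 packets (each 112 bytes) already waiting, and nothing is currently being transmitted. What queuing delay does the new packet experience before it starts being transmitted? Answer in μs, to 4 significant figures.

1.120 μs

Each queued packet: L/R = 896/12000000000 = 0.0746667 μs.
15 queued → 1.12 μs.
Queuing delay = 1.120 μs.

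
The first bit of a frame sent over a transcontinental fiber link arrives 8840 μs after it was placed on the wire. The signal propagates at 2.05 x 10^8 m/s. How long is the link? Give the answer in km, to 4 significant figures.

1812 km

d = s × t_prop = 2.05e+08 × 0.00884 = 1812 km.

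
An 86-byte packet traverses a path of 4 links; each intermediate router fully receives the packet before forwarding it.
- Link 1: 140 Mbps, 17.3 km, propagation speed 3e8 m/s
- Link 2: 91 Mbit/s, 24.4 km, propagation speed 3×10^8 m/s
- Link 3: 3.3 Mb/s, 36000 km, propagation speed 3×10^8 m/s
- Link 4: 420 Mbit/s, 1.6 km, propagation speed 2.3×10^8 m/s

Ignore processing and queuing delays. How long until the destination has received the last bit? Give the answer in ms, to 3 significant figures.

L = 86 × 8 = 688 bits.
Transmission delays (L/R per hop): 0.00491429, 0.00756044, 0.208485, 0.0016381 ms; sum = 0.222598 ms.
Propagation delays (d/s per hop): 0.0576667, 0.0813333, 120, 0.00695652 ms; sum = 120.146 ms.
End-to-end = 120 ms.

120 ms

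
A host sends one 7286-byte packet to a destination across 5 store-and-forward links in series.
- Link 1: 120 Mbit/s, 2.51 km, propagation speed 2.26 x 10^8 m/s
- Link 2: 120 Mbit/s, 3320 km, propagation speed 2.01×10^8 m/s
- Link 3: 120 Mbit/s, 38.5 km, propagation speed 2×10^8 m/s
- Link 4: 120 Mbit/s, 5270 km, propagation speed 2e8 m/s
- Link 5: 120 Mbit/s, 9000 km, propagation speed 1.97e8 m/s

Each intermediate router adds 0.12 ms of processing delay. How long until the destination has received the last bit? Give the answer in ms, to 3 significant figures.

91.7 ms

L = 7286 × 8 = 58288 bits.
Transmission delay per hop = L/R = 58288/120000000 = 0.485733 ms; 5 hops → 2.42867 ms.
Propagation delays (d/s per hop): 0.0111062, 16.5174, 0.1925, 26.35, 45.6853 ms; sum = 88.7563 ms.
Processing at 4 router(s): 4 × 0.12 ms = 0.48 ms.
End-to-end = 91.7 ms.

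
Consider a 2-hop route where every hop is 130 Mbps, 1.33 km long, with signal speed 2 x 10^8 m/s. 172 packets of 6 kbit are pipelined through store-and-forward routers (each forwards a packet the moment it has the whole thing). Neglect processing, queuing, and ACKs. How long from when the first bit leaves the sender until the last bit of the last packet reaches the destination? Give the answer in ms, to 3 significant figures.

8.00 ms

Per-hop transmission t_tx = L/R = 6000/130000000 = 0.0461538 ms.
Per-hop propagation t_prop = 1330/200000000 = 0.00665 ms.
Pipeline fill: first packet needs 2·t_tx to clear all hops; remaining 171 packets each add one t_tx.
Total = (2+172-1)·t_tx + 2·t_prop = 173·0.0461538 + 2·0.00665 = 8.00 ms.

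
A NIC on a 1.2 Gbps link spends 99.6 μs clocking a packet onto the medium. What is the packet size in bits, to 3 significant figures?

L = R × t_tx = 1200000000 b/s × 9.96e-05 s = 119520 bits.

120000 bits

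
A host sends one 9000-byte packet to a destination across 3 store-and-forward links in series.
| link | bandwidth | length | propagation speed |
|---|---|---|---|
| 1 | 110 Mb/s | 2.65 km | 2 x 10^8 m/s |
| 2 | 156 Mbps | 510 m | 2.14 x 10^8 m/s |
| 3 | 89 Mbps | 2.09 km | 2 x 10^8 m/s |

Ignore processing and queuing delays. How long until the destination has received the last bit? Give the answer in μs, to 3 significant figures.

L = 9000 × 8 = 72000 bits.
Transmission delays (L/R per hop): 654.545, 461.538, 808.989 μs; sum = 1925.07 μs.
Propagation delays (d/s per hop): 13.25, 2.38318, 10.45 μs; sum = 26.0832 μs.
End-to-end = 1950 μs.

1950 μs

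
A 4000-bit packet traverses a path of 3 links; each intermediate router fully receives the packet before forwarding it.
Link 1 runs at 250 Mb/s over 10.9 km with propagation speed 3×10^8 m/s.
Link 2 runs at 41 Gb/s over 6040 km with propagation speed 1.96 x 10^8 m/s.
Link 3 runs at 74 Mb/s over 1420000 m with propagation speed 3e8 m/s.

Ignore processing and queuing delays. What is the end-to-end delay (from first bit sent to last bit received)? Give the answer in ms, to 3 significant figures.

35.7 ms

Transmission delays (L/R per hop): 0.016, 9.7561e-05, 0.0540541 ms; sum = 0.0701516 ms.
Propagation delays (d/s per hop): 0.0363333, 30.8163, 4.73333 ms; sum = 35.586 ms.
End-to-end = 35.7 ms.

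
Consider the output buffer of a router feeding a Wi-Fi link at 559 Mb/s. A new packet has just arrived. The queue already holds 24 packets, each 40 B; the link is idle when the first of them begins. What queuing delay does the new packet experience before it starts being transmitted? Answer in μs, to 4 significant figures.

Each queued packet: L/R = 320/559000000 = 0.572451 μs.
24 queued → 13.7388 μs.
Queuing delay = 13.74 μs.

13.74 μs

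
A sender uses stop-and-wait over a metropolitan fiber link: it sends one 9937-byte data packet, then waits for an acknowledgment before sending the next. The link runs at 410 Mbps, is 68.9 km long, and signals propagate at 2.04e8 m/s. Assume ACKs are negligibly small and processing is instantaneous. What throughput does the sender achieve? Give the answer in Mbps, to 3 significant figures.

91.4 Mbps

t_tx = L/R = 79496/410000000 = 0.000193893 s.
t_prop = 68900/204000000 = 0.000337745 s; RTT = 0.00067549 s.
Cycle = t_tx + RTT = 0.000869383 s.
Throughput = L / cycle = 79496 / 0.000869383 = 91.4 Mbps.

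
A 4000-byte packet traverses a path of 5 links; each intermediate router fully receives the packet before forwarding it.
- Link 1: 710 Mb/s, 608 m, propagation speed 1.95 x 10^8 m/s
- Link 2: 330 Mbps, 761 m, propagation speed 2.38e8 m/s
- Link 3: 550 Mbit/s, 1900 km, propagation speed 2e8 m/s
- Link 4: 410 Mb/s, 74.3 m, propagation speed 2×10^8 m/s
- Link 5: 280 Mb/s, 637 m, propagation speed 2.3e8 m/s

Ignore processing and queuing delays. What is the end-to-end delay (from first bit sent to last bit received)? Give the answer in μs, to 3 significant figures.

L = 4000 × 8 = 32000 bits.
Transmission delays (L/R per hop): 45.0704, 96.9697, 58.1818, 78.0488, 114.286 μs; sum = 392.556 μs.
Propagation delays (d/s per hop): 3.11795, 3.19748, 9500, 0.3715, 2.76957 μs; sum = 9509.46 μs.
End-to-end = 9900 μs.

9900 μs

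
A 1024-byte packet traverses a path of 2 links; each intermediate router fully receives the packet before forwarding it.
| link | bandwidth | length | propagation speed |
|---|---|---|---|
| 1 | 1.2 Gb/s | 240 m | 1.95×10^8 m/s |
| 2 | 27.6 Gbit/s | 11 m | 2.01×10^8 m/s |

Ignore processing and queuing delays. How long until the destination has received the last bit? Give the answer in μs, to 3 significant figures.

8.41 μs

L = 1024 × 8 = 8192 bits.
Transmission delays (L/R per hop): 6.82667, 0.296812 μs; sum = 7.12348 μs.
Propagation delays (d/s per hop): 1.23077, 0.0547264 μs; sum = 1.2855 μs.
End-to-end = 8.41 μs.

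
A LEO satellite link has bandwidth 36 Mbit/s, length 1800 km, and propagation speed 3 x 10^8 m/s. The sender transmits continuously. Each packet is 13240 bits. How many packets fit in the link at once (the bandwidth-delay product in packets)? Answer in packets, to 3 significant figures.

16.3 packets

Propagation delay = 1800000 / 300000000 = 0.006 s.
BDP = R × t_prop = 36000000 × 0.006 = 216000 bits.
In packets of 13240 bits: 16.3 packets.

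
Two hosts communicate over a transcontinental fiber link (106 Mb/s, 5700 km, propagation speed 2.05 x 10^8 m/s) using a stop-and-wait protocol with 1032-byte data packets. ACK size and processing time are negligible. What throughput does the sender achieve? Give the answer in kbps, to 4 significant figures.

t_tx = L/R = 8256/106000000 = 7.78868e-05 s.
t_prop = 5700000/2.05e+08 = 0.0278049 s; RTT = 0.0556098 s.
Cycle = t_tx + RTT = 0.0556876 s.
Throughput = L / cycle = 8256 / 0.0556876 = 148.3 kbps.

148.3 kbps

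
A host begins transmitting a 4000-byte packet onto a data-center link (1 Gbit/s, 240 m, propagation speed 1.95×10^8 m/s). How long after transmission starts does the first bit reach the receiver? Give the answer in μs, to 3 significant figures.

1.23 μs

First bit experiences only propagation delay: d/s = 240/195000000 = 1.23 μs.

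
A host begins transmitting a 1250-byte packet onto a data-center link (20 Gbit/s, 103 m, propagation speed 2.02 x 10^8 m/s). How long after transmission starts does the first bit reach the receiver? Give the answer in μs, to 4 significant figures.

First bit experiences only propagation delay: d/s = 103/202000000 = 0.5099 μs.

0.5099 μs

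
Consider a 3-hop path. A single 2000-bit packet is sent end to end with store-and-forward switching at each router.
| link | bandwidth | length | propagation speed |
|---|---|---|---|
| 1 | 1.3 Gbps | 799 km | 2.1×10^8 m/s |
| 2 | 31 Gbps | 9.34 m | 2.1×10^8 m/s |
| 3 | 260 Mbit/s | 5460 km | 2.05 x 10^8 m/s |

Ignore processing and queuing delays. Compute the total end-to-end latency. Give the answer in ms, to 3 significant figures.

Transmission delays (L/R per hop): 0.00153846, 6.45161e-05, 0.00769231 ms; sum = 0.00929529 ms.
Propagation delays (d/s per hop): 3.80476, 4.44762e-05, 26.6341 ms; sum = 30.439 ms.
End-to-end = 30.4 ms.

30.4 ms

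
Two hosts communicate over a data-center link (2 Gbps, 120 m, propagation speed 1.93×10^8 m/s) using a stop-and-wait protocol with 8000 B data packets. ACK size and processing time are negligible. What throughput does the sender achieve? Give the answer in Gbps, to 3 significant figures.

1.93 Gbps

t_tx = L/R = 64000/2000000000 = 3.2e-05 s.
t_prop = 120/193000000 = 6.21762e-07 s; RTT = 1.24352e-06 s.
Cycle = t_tx + RTT = 3.32435e-05 s.
Throughput = L / cycle = 64000 / 3.32435e-05 = 1.93 Gbps.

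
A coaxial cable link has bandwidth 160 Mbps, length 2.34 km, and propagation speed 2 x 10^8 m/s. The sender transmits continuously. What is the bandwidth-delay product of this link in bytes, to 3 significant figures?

234 bytes

Propagation delay = 2340 / 200000000 = 1.17e-05 s.
BDP = R × t_prop = 160000000 × 1.17e-05 = 1872 bits.
In bytes: 1872/8 = 234 bytes.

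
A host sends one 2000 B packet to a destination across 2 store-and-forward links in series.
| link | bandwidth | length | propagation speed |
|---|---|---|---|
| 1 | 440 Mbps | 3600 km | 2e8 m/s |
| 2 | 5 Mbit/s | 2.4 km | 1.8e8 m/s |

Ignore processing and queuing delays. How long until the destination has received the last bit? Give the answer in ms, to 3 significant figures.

L = 2000 × 8 = 16000 bits.
Transmission delays (L/R per hop): 0.0363636, 3.2 ms; sum = 3.23636 ms.
Propagation delays (d/s per hop): 18, 0.0133333 ms; sum = 18.0133 ms.
End-to-end = 21.2 ms.

21.2 ms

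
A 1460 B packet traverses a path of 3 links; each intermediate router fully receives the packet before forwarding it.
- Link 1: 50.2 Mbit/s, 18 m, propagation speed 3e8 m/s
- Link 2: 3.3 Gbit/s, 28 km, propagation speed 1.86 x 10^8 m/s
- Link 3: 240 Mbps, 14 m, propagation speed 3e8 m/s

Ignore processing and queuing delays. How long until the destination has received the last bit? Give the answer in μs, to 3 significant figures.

L = 1460 × 8 = 11680 bits.
Transmission delays (L/R per hop): 232.669, 3.53939, 48.6667 μs; sum = 284.875 μs.
Propagation delays (d/s per hop): 0.06, 150.538, 0.0466667 μs; sum = 150.644 μs.
End-to-end = 436 μs.

436 μs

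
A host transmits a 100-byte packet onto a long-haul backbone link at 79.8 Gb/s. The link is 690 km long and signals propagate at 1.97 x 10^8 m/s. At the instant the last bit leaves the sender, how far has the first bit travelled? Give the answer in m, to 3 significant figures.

1.97 m

t_tx = L/R = 800/79800000000 = 1.00251e-08 s.
Distance = s × t_tx = 197000000 × 1.00251e-08 = 1.97 m.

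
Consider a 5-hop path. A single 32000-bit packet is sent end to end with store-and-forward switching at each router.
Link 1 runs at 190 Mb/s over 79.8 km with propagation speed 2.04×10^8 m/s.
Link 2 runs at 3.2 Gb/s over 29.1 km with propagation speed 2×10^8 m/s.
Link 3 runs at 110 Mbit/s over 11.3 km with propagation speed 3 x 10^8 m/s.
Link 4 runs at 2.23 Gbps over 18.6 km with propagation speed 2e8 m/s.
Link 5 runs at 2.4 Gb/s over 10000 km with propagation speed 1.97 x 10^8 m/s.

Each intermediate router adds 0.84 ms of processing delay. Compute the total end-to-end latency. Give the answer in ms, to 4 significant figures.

55.29 ms

Transmission delays (L/R per hop): 0.168421, 0.01, 0.290909, 0.0143498, 0.0133333 ms; sum = 0.497013 ms.
Propagation delays (d/s per hop): 0.391176, 0.1455, 0.0376667, 0.093, 50.7614 ms; sum = 51.4288 ms.
Processing at 4 router(s): 4 × 0.84 ms = 3.36 ms.
End-to-end = 55.29 ms.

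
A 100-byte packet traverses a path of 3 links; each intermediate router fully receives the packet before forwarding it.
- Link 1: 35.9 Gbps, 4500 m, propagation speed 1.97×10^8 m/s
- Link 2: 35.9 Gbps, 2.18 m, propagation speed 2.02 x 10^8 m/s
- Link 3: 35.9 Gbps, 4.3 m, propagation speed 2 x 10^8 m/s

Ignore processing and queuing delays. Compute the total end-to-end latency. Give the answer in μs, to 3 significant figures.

22.9 μs

L = 100 × 8 = 800 bits.
Transmission delay per hop = L/R = 800/35900000000 = 0.0222841 μs; 3 hops → 0.0668524 μs.
Propagation delays (d/s per hop): 22.8426, 0.0107921, 0.0215 μs; sum = 22.8749 μs.
End-to-end = 22.9 μs.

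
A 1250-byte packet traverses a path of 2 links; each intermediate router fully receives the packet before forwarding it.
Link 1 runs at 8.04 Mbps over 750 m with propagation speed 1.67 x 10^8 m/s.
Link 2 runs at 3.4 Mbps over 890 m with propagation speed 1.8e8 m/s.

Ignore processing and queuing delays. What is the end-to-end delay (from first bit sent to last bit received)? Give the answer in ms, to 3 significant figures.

4.19 ms

L = 1250 × 8 = 10000 bits.
Transmission delays (L/R per hop): 1.24378, 2.94118 ms; sum = 4.18496 ms.
Propagation delays (d/s per hop): 0.00449102, 0.00494444 ms; sum = 0.00943546 ms.
End-to-end = 4.19 ms.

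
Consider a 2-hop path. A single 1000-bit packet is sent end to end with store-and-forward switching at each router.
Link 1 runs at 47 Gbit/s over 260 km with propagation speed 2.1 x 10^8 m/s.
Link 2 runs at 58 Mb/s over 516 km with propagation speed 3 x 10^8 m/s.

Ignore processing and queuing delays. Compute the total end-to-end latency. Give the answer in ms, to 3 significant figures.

2.98 ms

Transmission delays (L/R per hop): 2.12766e-05, 0.0172414 ms; sum = 0.0172627 ms.
Propagation delays (d/s per hop): 1.2381, 1.72 ms; sum = 2.9581 ms.
End-to-end = 2.98 ms.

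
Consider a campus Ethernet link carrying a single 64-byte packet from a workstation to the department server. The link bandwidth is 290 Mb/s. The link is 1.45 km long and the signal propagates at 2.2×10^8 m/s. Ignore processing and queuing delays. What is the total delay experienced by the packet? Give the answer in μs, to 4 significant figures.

L = 64 × 8 = 512 bits.
Transmission delay = L/R = 512 / 290000000 = 1.76552 μs.
Propagation delay = d/s = 1450 m / 2.2e+08 m/s = 6.59091 μs.
Total = 8.356 μs.

8.356 μs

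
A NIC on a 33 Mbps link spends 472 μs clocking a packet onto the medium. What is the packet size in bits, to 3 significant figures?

15600 bits

L = R × t_tx = 33000000 b/s × 0.000472 s = 15576 bits.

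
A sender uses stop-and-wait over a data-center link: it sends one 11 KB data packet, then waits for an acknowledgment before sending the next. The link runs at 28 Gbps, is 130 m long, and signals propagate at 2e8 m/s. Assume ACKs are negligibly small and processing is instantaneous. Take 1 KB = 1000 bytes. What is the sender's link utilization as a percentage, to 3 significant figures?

70.7 %

t_tx = L/R = 88000/28000000000 = 3.14286e-06 s.
t_prop = 130/200000000 = 6.5e-07 s; RTT = 1.3e-06 s.
Cycle = t_tx + RTT = 4.44286e-06 s.
Utilization = t_tx / cycle = 3.14286e-06/4.44286e-06 = 70.7 %.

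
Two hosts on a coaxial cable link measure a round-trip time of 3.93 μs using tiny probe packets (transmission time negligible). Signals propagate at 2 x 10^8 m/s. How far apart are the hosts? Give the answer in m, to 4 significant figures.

One-way propagation = RTT/2 = 1.965 μs.
d = s × t = 200000000 × 1.965e-06 = 393.0 m.

393.0 m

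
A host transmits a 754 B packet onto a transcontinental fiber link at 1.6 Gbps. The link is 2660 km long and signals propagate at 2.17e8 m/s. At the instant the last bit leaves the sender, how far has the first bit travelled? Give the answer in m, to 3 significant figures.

818 m

t_tx = L/R = 6032/1600000000 = 3.77e-06 s.
Distance = s × t_tx = 217000000 × 3.77e-06 = 818 m.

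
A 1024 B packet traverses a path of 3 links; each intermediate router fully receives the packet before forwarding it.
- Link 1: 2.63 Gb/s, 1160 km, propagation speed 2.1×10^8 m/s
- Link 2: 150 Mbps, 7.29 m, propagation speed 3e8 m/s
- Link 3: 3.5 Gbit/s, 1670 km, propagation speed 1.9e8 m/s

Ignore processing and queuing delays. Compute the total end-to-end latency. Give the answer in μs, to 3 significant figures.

L = 1024 × 8 = 8192 bits.
Transmission delays (L/R per hop): 3.11483, 54.6133, 2.34057 μs; sum = 60.0687 μs.
Propagation delays (d/s per hop): 5523.81, 0.0243, 8789.47 μs; sum = 14313.3 μs.
End-to-end = 14400 μs.

14400 μs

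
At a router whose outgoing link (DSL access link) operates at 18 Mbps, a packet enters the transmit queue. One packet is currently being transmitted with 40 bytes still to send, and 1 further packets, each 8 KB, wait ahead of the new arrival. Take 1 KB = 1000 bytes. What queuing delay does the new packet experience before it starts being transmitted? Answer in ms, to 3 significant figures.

Each queued packet: L/R = 64000/18000000 = 3.55556 ms.
1 queued → 3.55556 ms.
Plus remaining 320 bits of current packet: 0.0177778 ms.
Queuing delay = 3.57 ms.

3.57 ms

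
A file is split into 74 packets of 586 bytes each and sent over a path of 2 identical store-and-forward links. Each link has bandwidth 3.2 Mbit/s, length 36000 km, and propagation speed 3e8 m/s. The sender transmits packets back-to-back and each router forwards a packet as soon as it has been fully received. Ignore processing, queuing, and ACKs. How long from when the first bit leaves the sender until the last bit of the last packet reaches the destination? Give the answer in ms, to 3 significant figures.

350 ms

Per-hop transmission t_tx = L/R = 4688/3200000 = 1.465 ms.
Per-hop propagation t_prop = 36000000/300000000 = 120 ms.
Pipeline fill: first packet needs 2·t_tx to clear all hops; remaining 73 packets each add one t_tx.
Total = (2+74-1)·t_tx + 2·t_prop = 75·1.465 + 2·120 = 350 ms.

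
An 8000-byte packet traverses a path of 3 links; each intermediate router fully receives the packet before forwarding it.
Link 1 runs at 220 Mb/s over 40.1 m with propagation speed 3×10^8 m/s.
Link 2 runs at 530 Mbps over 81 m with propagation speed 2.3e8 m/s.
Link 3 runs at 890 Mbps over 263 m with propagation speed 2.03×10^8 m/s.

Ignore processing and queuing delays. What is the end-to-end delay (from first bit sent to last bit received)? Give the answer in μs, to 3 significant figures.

485 μs

L = 8000 × 8 = 64000 bits.
Transmission delays (L/R per hop): 290.909, 120.755, 71.9101 μs; sum = 483.574 μs.
Propagation delays (d/s per hop): 0.133667, 0.352174, 1.29557 μs; sum = 1.78141 μs.
End-to-end = 485 μs.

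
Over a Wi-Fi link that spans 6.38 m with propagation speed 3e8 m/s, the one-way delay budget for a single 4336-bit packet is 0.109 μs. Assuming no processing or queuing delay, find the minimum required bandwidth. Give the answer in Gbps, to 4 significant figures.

Propagation delay = 6.38 / 300000000 = 0.0212667 μs.
Transmission budget = 0.109 − 0.0212667 = 0.0877333 μs.
R ≥ L / t_tx = 4336 bits / 8.77333e-08 s = 49.42 Gbps.

49.42 Gbps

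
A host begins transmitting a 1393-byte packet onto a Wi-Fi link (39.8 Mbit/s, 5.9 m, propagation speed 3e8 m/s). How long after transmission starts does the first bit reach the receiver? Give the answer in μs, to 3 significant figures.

First bit experiences only propagation delay: d/s = 5.9/300000000 = 0.0197 μs.

0.0197 μs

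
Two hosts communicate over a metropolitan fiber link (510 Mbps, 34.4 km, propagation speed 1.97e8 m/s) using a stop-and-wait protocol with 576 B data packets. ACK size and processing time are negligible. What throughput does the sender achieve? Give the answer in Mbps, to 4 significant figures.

t_tx = L/R = 4608/510000000 = 9.03529e-06 s.
t_prop = 34400/197000000 = 0.000174619 s; RTT = 0.000349239 s.
Cycle = t_tx + RTT = 0.000358274 s.
Throughput = L / cycle = 4608 / 0.000358274 = 12.86 Mbps.

12.86 Mbps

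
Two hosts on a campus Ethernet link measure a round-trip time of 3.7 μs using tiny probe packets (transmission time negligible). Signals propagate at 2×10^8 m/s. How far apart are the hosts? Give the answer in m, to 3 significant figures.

One-way propagation = RTT/2 = 1.85 μs.
d = s × t = 200000000 × 1.85e-06 = 370 m.

370 m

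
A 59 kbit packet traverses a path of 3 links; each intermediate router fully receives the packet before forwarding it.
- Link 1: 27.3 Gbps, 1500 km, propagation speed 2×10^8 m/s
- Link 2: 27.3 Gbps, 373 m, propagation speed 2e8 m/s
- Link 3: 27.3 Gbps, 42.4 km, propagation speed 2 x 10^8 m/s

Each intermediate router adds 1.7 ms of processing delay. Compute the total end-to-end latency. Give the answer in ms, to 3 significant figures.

11.1 ms

L = 59000 bits.
Transmission delay per hop = L/R = 59000/27300000000 = 0.00216117 ms; 3 hops → 0.00648352 ms.
Propagation delays (d/s per hop): 7.5, 0.001865, 0.212 ms; sum = 7.71387 ms.
Processing at 2 router(s): 2 × 1.7 ms = 3.4 ms.
End-to-end = 11.1 ms.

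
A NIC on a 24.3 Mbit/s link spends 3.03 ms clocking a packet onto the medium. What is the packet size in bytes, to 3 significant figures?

9200 bytes

L = R × t_tx = 24300000 b/s × 0.00303 s = 73629 bits.
In bytes: 73629 / 8 = 9200 bytes.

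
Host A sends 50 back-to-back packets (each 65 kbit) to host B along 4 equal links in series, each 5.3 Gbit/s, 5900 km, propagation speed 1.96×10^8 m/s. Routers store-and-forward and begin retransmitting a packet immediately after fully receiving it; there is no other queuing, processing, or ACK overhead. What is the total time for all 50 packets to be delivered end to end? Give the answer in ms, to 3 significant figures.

121 ms

Per-hop transmission t_tx = L/R = 65000/5300000000 = 0.0122642 ms.
Per-hop propagation t_prop = 5900000/196000000 = 30.102 ms.
Pipeline fill: first packet needs 4·t_tx to clear all hops; remaining 49 packets each add one t_tx.
Total = (4+50-1)·t_tx + 4·t_prop = 53·0.0122642 + 4·30.102 = 121 ms.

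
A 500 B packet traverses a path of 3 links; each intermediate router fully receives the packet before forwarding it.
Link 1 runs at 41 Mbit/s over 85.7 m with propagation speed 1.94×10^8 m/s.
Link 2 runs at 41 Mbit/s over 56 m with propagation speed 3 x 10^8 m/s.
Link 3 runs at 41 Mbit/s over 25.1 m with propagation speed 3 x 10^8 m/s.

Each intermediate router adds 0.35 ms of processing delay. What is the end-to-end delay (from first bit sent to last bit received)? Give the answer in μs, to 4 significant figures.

L = 500 × 8 = 4000 bits.
Transmission delay per hop = L/R = 4000/41000000 = 97.561 μs; 3 hops → 292.683 μs.
Propagation delays (d/s per hop): 0.441753, 0.186667, 0.0836667 μs; sum = 0.712086 μs.
Processing at 2 router(s): 2 × 0.35 ms = 700 μs.
End-to-end = 993.4 μs.

993.4 μs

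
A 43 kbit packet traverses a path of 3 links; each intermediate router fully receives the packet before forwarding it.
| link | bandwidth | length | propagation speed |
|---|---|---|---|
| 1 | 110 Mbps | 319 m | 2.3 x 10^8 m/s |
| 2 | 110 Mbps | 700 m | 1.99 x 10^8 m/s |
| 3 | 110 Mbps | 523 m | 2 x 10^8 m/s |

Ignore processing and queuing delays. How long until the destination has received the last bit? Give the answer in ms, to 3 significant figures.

1.18 ms

L = 43000 bits.
Transmission delay per hop = L/R = 43000/110000000 = 0.390909 ms; 3 hops → 1.17273 ms.
Propagation delays (d/s per hop): 0.00138696, 0.00351759, 0.002615 ms; sum = 0.00751954 ms.
End-to-end = 1.18 ms.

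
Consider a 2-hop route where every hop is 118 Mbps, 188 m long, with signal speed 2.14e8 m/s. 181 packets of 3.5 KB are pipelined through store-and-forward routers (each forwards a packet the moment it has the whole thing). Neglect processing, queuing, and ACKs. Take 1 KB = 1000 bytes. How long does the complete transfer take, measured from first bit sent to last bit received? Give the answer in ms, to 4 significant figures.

Per-hop transmission t_tx = L/R = 28000/118000000 = 0.237288 ms.
Per-hop propagation t_prop = 188/214000000 = 0.000878505 ms.
Pipeline fill: first packet needs 2·t_tx to clear all hops; remaining 180 packets each add one t_tx.
Total = (2+181-1)·t_tx + 2·t_prop = 182·0.237288 + 2·0.000878505 = 43.19 ms.

43.19 ms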